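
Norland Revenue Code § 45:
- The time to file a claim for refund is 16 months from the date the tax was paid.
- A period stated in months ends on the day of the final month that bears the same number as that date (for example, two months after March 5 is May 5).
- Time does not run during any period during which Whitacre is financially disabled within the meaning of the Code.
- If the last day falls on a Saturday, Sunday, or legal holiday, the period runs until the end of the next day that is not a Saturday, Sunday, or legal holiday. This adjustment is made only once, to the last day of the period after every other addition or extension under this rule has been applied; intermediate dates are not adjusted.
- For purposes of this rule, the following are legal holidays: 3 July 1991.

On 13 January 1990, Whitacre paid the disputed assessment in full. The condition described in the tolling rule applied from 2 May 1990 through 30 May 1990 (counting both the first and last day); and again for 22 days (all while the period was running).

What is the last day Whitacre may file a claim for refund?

July 4, 1991

16 months after 13 January 1990 is May 13, 1991.
From May 2, 1990 through May 30, 1990 inclusive is 29 days; tolling adds 29 days: May 13, 1991 + 29 days = June 11, 1991.
Tolling adds 22 days: June 11, 1991 + 22 days = July 3, 1991.
July 3, 1991 is a listed holiday. The next qualifying day is July 4, 1991.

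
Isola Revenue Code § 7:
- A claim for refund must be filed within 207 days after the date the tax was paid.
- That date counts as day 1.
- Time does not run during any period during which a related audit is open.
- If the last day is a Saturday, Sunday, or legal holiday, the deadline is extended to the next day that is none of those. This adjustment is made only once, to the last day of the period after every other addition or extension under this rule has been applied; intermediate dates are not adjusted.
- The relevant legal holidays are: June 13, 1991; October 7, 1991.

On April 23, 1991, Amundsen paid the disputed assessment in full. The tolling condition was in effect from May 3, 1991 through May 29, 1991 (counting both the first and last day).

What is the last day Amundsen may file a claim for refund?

December 12, 1991

Counting April 23, 1991 as day 1, day 207 is November 15, 1991.
From May 3, 1991 through May 29, 1991 inclusive is 27 days; tolling adds 27 days: November 15, 1991 + 27 days = December 12, 1991.
December 12, 1991 is a Thursday and not a legal holiday, so no extension applies.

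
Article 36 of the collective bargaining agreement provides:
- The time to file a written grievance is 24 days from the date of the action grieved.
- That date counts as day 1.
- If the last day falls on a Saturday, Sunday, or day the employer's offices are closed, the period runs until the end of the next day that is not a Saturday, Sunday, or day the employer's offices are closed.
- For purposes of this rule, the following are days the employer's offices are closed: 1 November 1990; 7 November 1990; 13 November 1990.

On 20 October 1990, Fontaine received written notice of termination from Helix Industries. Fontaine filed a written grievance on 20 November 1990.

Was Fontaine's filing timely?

Counting 20 October 1990 as day 1, day 24 is November 12, 1990.
November 12, 1990 is a Monday and not a day the employer's offices are closed, so no extension applies.
The deadline is November 12, 1990; the filing on November 20, 1990 is after that date.

No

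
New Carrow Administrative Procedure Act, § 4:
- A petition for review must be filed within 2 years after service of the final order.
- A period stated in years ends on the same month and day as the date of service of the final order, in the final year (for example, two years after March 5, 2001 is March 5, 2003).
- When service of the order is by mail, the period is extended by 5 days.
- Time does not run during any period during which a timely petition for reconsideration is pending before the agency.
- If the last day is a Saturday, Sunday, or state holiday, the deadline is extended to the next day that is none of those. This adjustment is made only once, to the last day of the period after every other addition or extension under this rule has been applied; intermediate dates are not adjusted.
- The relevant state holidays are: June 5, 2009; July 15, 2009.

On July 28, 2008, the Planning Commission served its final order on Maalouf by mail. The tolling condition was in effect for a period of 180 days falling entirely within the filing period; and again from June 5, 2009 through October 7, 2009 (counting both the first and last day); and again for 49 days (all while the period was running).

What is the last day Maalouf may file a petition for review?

2 years after July 28, 2008 is July 28, 2010.
Service was by mail, adding 5 days: July 28, 2010 + 5 days = August 2, 2010.
Tolling adds 180 days: August 2, 2010 + 180 days = January 29, 2011.
From June 5, 2009 through October 7, 2009 inclusive is 125 days; tolling adds 125 days: January 29, 2011 + 125 days = June 3, 2011.
Tolling adds 49 days: June 3, 2011 + 49 days = July 22, 2011.
July 22, 2011 is a Friday and not a state holiday, so no extension applies.

July 22, 2011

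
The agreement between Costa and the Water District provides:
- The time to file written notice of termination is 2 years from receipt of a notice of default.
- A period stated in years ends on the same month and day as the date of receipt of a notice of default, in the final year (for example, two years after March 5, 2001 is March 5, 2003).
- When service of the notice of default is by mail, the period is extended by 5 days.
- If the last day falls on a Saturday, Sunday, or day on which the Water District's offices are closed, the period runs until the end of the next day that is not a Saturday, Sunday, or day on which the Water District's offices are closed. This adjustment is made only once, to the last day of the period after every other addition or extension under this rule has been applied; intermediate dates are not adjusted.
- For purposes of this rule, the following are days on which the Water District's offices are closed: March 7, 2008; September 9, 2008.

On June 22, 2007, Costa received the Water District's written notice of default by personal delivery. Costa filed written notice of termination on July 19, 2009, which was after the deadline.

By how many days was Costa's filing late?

2 years after June 22, 2007 is June 22, 2009.
Service was not by mail, so no mail extension applies.
June 22, 2009 is a Monday and not a day on which the Water District's offices are closed, so no extension applies.
The deadline is June 22, 2009; from June 22, 2009 to July 19, 2009 is 27 days.

27 days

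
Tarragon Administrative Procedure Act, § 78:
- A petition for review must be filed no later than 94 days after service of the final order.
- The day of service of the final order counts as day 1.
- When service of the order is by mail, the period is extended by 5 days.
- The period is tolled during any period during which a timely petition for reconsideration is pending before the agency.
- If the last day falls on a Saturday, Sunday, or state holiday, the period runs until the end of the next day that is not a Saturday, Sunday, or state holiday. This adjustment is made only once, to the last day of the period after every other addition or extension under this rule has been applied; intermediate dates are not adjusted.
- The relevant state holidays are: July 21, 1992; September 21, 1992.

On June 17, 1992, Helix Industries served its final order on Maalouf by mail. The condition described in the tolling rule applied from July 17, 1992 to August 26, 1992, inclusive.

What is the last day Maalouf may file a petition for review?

November 3, 1992

Counting June 17, 1992 as day 1, day 94 is September 18, 1992.
Service was by mail, adding 5 days: September 18, 1992 + 5 days = September 23, 1992.
From July 17, 1992 through August 26, 1992 inclusive is 41 days; tolling adds 41 days: September 23, 1992 + 41 days = November 3, 1992.
November 3, 1992 is a Tuesday and not a state holiday, so no extension applies.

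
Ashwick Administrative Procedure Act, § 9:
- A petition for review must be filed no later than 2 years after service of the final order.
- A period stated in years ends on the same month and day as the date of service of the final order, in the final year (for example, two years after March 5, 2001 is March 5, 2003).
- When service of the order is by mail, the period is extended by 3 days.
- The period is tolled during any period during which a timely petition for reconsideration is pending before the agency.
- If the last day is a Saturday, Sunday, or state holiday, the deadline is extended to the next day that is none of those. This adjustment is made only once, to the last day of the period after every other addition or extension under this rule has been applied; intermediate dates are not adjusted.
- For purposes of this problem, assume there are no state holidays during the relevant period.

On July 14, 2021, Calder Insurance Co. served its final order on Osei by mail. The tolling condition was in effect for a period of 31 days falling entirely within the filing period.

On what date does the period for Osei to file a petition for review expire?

2 years after July 14, 2021 is July 14, 2023.
Service was by mail, adding 3 days: July 14, 2023 + 3 days = July 17, 2023.
Tolling adds 31 days: July 17, 2023 + 31 days = August 17, 2023.
August 17, 2023 is a Thursday and not a state holiday, so no extension applies.

August 17, 2023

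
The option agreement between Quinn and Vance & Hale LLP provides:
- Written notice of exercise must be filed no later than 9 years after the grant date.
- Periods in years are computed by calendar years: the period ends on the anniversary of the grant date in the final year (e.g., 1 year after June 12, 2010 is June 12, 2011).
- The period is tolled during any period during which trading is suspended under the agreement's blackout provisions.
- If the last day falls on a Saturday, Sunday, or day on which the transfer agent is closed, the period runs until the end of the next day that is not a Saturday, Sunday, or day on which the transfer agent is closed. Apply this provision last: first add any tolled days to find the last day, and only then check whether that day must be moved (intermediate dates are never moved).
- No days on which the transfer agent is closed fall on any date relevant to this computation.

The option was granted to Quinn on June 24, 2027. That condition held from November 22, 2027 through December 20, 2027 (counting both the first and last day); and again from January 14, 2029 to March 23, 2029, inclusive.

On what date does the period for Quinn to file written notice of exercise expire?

September 30, 2036

9 years after June 24, 2027 is June 24, 2036.
From November 22, 2027 through December 20, 2027 inclusive is 29 days; tolling adds 29 days: June 24, 2036 + 29 days = July 23, 2036.
From January 14, 2029 through March 23, 2029 inclusive is 69 days; tolling adds 69 days: July 23, 2036 + 69 days = September 30, 2036.
September 30, 2036 is a Tuesday and not a day on which the transfer agent is closed, so no extension applies.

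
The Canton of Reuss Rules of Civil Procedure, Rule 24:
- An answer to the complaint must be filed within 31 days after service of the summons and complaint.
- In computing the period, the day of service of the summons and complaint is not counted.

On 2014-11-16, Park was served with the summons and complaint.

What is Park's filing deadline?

31 days after 2014-11-16 is December 17, 2014.

December 17, 2014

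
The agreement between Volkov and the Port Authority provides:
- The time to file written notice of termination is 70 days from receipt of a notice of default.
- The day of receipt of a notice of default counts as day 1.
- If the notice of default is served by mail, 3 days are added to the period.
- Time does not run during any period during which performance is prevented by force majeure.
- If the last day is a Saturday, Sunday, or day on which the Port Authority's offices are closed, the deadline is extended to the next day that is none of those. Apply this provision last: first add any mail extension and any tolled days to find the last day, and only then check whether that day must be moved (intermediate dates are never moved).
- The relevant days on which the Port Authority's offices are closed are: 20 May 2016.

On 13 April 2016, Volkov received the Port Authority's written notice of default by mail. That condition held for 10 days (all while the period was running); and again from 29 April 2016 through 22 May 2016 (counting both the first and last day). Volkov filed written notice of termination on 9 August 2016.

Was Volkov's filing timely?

No

Counting 13 April 2016 as day 1, day 70 is June 21, 2016.
Service was by mail, adding 3 days: June 21, 2016 + 3 days = June 24, 2016.
Tolling adds 10 days: June 24, 2016 + 10 days = July 4, 2016.
From April 29, 2016 through May 22, 2016 inclusive is 24 days; tolling adds 24 days: July 4, 2016 + 24 days = July 28, 2016.
July 28, 2016 is a Thursday and not a day on which the Port Authority's offices are closed, so no extension applies.
The deadline is July 28, 2016; the filing on August 9, 2016 is after that date.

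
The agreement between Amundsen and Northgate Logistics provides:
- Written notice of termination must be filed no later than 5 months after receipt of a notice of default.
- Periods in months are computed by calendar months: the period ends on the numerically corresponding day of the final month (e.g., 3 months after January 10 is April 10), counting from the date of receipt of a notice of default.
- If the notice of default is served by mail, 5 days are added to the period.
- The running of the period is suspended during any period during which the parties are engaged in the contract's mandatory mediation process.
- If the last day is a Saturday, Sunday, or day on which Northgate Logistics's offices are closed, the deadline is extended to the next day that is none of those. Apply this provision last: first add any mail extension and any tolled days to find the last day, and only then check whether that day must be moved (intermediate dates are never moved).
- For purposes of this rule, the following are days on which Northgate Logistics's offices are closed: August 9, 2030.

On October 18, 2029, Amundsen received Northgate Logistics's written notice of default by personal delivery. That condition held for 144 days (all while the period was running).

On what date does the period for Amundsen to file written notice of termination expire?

August 12, 2030

5 months after October 18, 2029 is March 18, 2030.
Service was not by mail, so no mail extension applies.
Tolling adds 144 days: March 18, 2030 + 144 days = August 9, 2030.
August 9, 2030 is a listed holiday; August 10, 2030 is Saturday; August 11, 2030 is Sunday. The next qualifying day is August 12, 2030.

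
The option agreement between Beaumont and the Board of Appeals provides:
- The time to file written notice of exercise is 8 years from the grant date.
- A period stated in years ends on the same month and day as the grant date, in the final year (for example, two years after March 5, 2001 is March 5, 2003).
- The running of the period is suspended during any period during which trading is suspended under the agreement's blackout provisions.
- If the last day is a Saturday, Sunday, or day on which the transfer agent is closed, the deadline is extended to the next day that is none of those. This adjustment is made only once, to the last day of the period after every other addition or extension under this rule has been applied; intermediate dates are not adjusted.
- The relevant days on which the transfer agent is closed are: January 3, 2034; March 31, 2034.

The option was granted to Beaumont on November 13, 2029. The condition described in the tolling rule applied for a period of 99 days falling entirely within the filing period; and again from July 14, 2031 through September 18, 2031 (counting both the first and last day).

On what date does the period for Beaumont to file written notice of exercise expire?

8 years after November 13, 2029 is November 13, 2037.
Tolling adds 99 days: November 13, 2037 + 99 days = February 20, 2038.
From July 14, 2031 through September 18, 2031 inclusive is 67 days; tolling adds 67 days: February 20, 2038 + 67 days = April 28, 2038.
April 28, 2038 is a Wednesday and not a day on which the transfer agent is closed, so no extension applies.

April 28, 2038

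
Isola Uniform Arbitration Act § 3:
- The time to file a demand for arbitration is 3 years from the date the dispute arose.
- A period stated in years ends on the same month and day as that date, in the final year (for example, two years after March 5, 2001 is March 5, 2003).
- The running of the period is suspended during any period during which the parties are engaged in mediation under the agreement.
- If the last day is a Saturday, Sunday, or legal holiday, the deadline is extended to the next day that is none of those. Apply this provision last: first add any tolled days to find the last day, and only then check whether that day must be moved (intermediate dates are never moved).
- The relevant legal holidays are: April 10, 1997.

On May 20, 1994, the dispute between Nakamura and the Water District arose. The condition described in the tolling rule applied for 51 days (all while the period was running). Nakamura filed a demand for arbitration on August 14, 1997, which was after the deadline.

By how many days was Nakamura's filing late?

35 days

3 years after May 20, 1994 is May 20, 1997.
Tolling adds 51 days: May 20, 1997 + 51 days = July 10, 1997.
July 10, 1997 is a Thursday and not a legal holiday, so no extension applies.
The deadline is July 10, 1997; from July 10, 1997 to August 14, 1997 is 35 days.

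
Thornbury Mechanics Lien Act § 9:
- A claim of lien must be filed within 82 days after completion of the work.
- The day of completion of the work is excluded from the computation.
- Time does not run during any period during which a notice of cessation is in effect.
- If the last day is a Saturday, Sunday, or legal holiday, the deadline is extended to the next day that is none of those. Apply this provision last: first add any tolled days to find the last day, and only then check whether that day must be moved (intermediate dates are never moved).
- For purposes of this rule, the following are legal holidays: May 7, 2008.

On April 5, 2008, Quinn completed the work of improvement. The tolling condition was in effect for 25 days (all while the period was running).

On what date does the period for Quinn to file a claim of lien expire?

82 days after April 5, 2008 is June 26, 2008.
Tolling adds 25 days: June 26, 2008 + 25 days = July 21, 2008.
July 21, 2008 is a Monday and not a legal holiday, so no extension applies.

July 21, 2008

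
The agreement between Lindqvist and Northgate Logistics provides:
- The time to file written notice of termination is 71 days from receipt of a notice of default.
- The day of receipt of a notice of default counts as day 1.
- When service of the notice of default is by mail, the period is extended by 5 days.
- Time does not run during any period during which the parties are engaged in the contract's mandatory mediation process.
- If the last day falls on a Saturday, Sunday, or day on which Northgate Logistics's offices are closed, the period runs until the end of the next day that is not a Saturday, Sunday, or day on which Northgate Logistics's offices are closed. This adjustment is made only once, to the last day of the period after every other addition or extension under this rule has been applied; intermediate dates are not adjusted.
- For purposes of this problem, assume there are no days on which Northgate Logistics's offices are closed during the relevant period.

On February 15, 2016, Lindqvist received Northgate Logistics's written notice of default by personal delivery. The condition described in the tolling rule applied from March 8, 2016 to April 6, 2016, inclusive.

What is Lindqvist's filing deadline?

Counting February 15, 2016 as day 1, day 71 is April 25, 2016.
Service was not by mail, so no mail extension applies.
From March 8, 2016 through April 6, 2016 inclusive is 30 days; tolling adds 30 days: April 25, 2016 + 30 days = May 25, 2016.
May 25, 2016 is a Wednesday and not a day on which Northgate Logistics's offices are closed, so no extension applies.

May 25, 2016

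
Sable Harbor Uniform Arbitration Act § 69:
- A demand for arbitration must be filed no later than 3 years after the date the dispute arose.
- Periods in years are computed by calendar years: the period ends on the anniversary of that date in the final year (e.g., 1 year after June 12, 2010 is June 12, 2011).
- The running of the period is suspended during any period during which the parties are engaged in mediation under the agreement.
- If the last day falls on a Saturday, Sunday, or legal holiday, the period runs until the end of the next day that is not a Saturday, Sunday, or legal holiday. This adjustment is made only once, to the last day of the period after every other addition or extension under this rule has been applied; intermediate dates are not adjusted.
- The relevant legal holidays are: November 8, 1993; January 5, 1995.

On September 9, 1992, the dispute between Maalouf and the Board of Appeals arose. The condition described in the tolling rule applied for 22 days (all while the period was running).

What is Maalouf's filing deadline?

October 2, 1995

3 years after September 9, 1992 is September 9, 1995.
Tolling adds 22 days: September 9, 1995 + 22 days = October 1, 1995.
October 1, 1995 is Sunday. The next qualifying day is October 2, 1995.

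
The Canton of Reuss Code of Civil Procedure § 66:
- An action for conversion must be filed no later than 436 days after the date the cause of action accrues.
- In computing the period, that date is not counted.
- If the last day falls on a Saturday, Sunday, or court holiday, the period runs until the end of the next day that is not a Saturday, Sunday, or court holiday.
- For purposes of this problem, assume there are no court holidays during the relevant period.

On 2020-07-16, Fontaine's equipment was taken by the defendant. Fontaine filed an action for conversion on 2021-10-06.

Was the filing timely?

No

436 days after 2020-07-16 is September 25, 2021.
September 25, 2021 is Saturday; September 26, 2021 is Sunday. The next qualifying day is September 27, 2021.
The deadline is September 27, 2021; the filing on October 6, 2021 is after that date.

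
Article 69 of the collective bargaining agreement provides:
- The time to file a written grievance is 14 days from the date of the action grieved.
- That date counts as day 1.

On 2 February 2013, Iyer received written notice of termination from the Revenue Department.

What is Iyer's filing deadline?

February 15, 2013

Counting 2 February 2013 as day 1, day 14 is February 15, 2013.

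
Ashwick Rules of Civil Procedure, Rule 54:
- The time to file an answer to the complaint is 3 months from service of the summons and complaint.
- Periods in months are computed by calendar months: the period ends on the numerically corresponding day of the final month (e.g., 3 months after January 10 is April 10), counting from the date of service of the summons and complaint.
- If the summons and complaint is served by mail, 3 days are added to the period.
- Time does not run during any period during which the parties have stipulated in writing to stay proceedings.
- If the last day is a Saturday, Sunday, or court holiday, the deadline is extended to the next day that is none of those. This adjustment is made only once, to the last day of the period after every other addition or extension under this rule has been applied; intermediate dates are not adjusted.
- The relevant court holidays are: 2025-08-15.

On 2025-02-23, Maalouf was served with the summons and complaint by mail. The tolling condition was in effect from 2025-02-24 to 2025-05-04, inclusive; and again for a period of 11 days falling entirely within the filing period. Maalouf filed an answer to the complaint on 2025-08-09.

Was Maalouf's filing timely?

3 months after 2025-02-23 is May 23, 2025.
Service was by mail, adding 3 days: May 23, 2025 + 3 days = May 26, 2025.
From February 24, 2025 through May 4, 2025 inclusive is 70 days; tolling adds 70 days: May 26, 2025 + 70 days = August 4, 2025.
Tolling adds 11 days: August 4, 2025 + 11 days = August 15, 2025.
August 15, 2025 is a listed holiday; August 16, 2025 is Saturday; August 17, 2025 is Sunday. The next qualifying day is August 18, 2025.
The deadline is August 18, 2025; the filing on August 9, 2025 is on or before that date.

Yes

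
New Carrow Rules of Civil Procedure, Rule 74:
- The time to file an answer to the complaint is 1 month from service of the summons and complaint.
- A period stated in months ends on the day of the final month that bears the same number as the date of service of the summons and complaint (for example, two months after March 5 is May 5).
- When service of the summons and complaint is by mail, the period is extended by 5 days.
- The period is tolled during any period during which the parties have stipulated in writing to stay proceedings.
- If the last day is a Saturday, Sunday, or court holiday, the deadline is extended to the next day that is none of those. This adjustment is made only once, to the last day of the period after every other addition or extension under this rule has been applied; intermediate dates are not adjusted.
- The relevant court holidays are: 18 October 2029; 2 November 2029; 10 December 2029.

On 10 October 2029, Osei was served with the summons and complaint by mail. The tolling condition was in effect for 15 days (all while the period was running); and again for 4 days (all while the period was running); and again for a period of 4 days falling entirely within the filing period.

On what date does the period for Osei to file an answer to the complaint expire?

1 month after 10 October 2029 is November 10, 2029.
Service was by mail, adding 5 days: November 10, 2029 + 5 days = November 15, 2029.
Tolling adds 15 days: November 15, 2029 + 15 days = November 30, 2029.
Tolling adds 4 days: November 30, 2029 + 4 days = December 4, 2029.
Tolling adds 4 days: December 4, 2029 + 4 days = December 8, 2029.
December 8, 2029 is Saturday; December 9, 2029 is Sunday; December 10, 2029 is a listed holiday. The next qualifying day is December 11, 2029.

December 11, 2029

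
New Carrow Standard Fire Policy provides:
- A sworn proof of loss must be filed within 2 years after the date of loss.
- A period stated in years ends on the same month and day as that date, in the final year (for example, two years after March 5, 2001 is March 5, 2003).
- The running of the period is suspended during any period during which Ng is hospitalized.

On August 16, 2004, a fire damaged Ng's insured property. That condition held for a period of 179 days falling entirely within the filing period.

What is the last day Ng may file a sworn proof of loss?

2 years after August 16, 2004 is August 16, 2006.
Tolling adds 179 days: August 16, 2006 + 179 days = February 11, 2007.

February 11, 2007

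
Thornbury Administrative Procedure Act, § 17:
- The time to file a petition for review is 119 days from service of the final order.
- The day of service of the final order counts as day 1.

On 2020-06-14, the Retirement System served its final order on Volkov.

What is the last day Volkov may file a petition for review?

October 10, 2020

Counting 2020-06-14 as day 1, day 119 is October 10, 2020.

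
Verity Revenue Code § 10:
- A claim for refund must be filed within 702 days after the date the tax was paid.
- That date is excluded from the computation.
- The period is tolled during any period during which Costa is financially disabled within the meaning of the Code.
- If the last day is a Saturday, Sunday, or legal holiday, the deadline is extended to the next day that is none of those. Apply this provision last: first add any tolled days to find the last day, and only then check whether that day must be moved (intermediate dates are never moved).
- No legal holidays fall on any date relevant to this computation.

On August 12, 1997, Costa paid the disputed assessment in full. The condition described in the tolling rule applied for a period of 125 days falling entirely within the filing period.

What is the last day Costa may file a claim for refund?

702 days after August 12, 1997 is July 15, 1999.
Tolling adds 125 days: July 15, 1999 + 125 days = November 17, 1999.
November 17, 1999 is a Wednesday and not a legal holiday, so no extension applies.

November 17, 1999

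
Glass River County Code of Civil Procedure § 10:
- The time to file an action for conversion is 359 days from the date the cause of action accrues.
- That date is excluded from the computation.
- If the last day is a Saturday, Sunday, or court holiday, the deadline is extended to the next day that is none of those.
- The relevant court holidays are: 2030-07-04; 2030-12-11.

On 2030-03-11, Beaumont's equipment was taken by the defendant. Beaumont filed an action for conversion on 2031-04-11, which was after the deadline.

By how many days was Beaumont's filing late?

359 days after 2030-03-11 is March 5, 2031.
March 5, 2031 is a Wednesday and not a court holiday, so no extension applies.
The deadline is March 5, 2031; from March 5, 2031 to April 11, 2031 is 37 days.

37 days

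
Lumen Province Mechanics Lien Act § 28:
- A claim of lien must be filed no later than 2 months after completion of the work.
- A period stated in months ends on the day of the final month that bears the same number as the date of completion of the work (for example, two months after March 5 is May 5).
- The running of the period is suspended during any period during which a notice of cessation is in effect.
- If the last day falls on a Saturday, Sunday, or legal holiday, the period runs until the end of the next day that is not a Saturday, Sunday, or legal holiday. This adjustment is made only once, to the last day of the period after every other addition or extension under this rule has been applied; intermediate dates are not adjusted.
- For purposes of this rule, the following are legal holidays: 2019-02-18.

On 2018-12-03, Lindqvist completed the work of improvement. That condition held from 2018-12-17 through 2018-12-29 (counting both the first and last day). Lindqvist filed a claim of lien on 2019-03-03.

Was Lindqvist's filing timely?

2 months after 2018-12-03 is February 3, 2019.
From December 17, 2018 through December 29, 2018 inclusive is 13 days; tolling adds 13 days: February 3, 2019 + 13 days = February 16, 2019.
February 16, 2019 is Saturday; February 17, 2019 is Sunday; February 18, 2019 is a listed holiday. The next qualifying day is February 19, 2019.
The deadline is February 19, 2019; the filing on March 3, 2019 is after that date.

No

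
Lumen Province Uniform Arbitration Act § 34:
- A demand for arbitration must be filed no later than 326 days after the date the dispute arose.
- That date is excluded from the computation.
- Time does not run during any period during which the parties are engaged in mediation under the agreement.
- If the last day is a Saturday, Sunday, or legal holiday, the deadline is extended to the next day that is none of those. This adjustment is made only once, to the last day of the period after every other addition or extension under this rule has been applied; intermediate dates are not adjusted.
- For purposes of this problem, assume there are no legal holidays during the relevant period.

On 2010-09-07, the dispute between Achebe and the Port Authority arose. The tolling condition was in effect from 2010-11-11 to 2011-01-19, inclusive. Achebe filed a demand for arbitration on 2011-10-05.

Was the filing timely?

326 days after 2010-09-07 is July 30, 2011.
From November 11, 2010 through January 19, 2011 inclusive is 70 days; tolling adds 70 days: July 30, 2011 + 70 days = October 8, 2011.
October 8, 2011 is Saturday; October 9, 2011 is Sunday. The next qualifying day is October 10, 2011.
The deadline is October 10, 2011; the filing on October 5, 2011 is on or before that date.

Yes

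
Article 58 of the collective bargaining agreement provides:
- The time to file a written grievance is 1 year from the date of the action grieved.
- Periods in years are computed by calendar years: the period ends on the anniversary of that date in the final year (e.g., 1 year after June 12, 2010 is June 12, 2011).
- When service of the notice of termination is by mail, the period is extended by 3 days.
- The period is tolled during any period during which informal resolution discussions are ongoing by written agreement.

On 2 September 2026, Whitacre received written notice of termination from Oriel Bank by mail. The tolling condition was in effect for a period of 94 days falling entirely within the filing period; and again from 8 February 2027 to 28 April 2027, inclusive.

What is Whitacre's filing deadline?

February 26, 2028

1 year after 2 September 2026 is September 2, 2027.
Service was by mail, adding 3 days: September 2, 2027 + 3 days = September 5, 2027.
Tolling adds 94 days: September 5, 2027 + 94 days = December 8, 2027.
From February 8, 2027 through April 28, 2027 inclusive is 80 days; tolling adds 80 days: December 8, 2027 + 80 days = February 26, 2028.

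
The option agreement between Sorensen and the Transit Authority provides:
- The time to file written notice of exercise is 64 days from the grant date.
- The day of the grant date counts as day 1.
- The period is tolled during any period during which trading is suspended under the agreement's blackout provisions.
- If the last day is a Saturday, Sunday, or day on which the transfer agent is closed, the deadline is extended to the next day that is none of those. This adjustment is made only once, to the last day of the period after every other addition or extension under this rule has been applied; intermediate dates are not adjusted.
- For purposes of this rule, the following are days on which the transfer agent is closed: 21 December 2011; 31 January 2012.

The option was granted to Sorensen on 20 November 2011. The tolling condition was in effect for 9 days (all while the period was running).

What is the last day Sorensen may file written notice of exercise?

February 1, 2012

Counting 20 November 2011 as day 1, day 64 is January 22, 2012.
Tolling adds 9 days: January 22, 2012 + 9 days = January 31, 2012.
January 31, 2012 is a listed holiday. The next qualifying day is February 1, 2012.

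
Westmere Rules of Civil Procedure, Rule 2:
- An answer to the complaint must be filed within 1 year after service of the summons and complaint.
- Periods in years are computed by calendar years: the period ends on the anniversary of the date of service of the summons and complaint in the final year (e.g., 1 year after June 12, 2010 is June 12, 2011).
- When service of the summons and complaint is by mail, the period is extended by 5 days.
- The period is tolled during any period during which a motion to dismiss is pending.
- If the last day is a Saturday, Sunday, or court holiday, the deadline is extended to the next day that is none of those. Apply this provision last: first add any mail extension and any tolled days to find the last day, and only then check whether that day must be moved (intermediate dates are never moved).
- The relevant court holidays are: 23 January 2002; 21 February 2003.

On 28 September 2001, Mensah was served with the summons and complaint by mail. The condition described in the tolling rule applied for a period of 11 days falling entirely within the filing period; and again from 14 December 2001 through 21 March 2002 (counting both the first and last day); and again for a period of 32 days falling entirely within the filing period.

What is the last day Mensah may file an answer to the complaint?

February 24, 2003

1 year after 28 September 2001 is September 28, 2002.
Service was by mail, adding 5 days: September 28, 2002 + 5 days = October 3, 2002.
Tolling adds 11 days: October 3, 2002 + 11 days = October 14, 2002.
From December 14, 2001 through March 21, 2002 inclusive is 98 days; tolling adds 98 days: October 14, 2002 + 98 days = January 20, 2003.
Tolling adds 32 days: January 20, 2003 + 32 days = February 21, 2003.
February 21, 2003 is a listed holiday; February 22, 2003 is Saturday; February 23, 2003 is Sunday. The next qualifying day is February 24, 2003.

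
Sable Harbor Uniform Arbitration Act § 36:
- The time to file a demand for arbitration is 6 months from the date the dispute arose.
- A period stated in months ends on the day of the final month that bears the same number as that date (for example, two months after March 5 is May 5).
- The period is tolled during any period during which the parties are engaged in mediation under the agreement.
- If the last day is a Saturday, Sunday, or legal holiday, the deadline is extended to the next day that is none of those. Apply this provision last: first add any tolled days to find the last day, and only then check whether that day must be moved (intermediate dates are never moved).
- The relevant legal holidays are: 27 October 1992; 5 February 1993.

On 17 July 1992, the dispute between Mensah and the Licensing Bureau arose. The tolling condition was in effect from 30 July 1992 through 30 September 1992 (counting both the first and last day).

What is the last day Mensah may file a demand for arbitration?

March 22, 1993

6 months after 17 July 1992 is January 17, 1993.
From July 30, 1992 through September 30, 1992 inclusive is 63 days; tolling adds 63 days: January 17, 1993 + 63 days = March 21, 1993.
March 21, 1993 is Sunday. The next qualifying day is March 22, 1993.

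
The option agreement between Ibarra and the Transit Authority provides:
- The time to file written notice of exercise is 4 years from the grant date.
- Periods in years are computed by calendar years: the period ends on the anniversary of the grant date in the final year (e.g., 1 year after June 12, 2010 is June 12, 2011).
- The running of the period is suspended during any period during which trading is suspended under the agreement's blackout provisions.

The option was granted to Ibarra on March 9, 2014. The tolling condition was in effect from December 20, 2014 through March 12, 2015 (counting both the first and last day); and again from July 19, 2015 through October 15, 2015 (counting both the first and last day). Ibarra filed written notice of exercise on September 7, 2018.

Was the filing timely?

4 years after March 9, 2014 is March 9, 2018.
From December 20, 2014 through March 12, 2015 inclusive is 83 days; tolling adds 83 days: March 9, 2018 + 83 days = May 31, 2018.
From July 19, 2015 through October 15, 2015 inclusive is 89 days; tolling adds 89 days: May 31, 2018 + 89 days = August 28, 2018.
The deadline is August 28, 2018; the filing on September 7, 2018 is after that date.

No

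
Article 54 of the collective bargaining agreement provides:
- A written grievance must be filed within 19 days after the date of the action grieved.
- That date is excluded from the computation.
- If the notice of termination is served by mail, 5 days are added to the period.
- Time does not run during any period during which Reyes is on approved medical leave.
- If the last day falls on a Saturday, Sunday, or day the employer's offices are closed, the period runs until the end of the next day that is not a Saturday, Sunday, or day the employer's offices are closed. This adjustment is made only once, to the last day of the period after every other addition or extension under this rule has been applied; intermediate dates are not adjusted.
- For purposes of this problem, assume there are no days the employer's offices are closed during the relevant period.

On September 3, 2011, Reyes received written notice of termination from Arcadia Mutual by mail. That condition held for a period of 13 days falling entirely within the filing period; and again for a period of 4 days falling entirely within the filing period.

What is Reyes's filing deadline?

October 14, 2011

19 days after September 3, 2011 is September 22, 2011.
Service was by mail, adding 5 days: September 22, 2011 + 5 days = September 27, 2011.
Tolling adds 13 days: September 27, 2011 + 13 days = October 10, 2011.
Tolling adds 4 days: October 10, 2011 + 4 days = October 14, 2011.
October 14, 2011 is a Friday and not a day the employer's offices are closed, so no extension applies.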